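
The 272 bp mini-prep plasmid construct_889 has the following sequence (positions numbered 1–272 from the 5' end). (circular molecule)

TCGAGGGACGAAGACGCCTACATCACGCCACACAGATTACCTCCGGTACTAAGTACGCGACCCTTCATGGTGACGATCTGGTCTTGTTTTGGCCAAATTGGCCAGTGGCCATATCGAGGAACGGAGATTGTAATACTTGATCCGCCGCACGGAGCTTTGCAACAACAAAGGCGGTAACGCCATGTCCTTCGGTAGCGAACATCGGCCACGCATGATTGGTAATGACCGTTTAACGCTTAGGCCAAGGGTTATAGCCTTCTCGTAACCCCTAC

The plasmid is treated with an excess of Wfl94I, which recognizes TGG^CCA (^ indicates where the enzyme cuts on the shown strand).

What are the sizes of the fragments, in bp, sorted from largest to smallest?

256, 9, 7 bp

Wfl94I sites (TGGCCA) start at positions 90, 99, 106.
Wfl94I cuts after base 3 of each site, so after positions 92, 101, 108.
Circular molecule, 3 cuts → 3 fragments:
  93–101 → 9 bp
  102–108 → 7 bp
  109–272 then 1–92 → 164 + 92 = 256 bp
Sorted largest to smallest: 256, 9, 7 bp.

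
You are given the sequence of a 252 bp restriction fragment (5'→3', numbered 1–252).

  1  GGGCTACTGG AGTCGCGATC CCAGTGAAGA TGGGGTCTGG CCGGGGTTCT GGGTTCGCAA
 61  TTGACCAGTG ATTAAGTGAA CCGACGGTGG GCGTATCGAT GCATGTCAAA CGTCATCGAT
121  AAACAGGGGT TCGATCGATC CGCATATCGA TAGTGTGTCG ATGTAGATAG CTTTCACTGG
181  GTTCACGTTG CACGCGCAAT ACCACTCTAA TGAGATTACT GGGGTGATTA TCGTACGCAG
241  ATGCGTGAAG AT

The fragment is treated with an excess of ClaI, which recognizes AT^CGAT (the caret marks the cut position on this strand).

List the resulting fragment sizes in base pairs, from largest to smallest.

105, 96, 20, 19, 12 bp

ClaI sites (ATCGAT) start at positions 95, 115, 134, 146.
ClaI cuts after base 2 of each site, so after positions 96, 116, 135, 147.
Linear molecule, 4 cuts → 5 fragments:
  1–96 → 96 bp
  97–116 → 20 bp
  117–135 → 19 bp
  136–147 → 12 bp
  148–252 → 105 bp
Sorted largest to smallest: 105, 96, 20, 19, 12 bp.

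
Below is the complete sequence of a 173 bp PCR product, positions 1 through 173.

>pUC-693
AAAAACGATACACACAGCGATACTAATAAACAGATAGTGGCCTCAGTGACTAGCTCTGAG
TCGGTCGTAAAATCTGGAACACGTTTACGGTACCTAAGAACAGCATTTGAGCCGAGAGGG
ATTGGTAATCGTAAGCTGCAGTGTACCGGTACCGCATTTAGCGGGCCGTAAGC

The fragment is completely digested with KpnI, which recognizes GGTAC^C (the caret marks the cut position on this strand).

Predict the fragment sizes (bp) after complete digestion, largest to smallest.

93, 59, 21 bp

KpnI sites (GGTACC) start at positions 89, 148.
KpnI cuts after base 5 of each site (before the last base), so after positions 93, 152.
Linear molecule, 2 cuts → 3 fragments:
  1–93 → 93 bp
  94–152 → 59 bp
  153–173 → 21 bp
Sorted largest to smallest: 93, 59, 21 bp.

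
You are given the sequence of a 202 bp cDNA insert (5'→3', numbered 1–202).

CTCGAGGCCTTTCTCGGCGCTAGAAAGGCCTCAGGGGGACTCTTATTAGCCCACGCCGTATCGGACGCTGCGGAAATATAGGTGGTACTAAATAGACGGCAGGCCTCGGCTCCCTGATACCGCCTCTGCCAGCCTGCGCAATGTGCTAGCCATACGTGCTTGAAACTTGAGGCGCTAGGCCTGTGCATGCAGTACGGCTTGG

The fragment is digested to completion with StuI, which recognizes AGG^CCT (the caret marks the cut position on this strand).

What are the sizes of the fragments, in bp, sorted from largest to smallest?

76, 75, 23, 21, 7 bp

StuI sites (AGGCCT) start at positions 5, 26, 101, 177.
StuI cuts after base 3 of each site, so after positions 7, 28, 103, 179.
Linear molecule, 4 cuts → 5 fragments:
  1–7 → 7 bp
  8–28 → 21 bp
  29–103 → 75 bp
  104–179 → 76 bp
  180–202 → 23 bp
Sorted largest to smallest: 76, 75, 23, 21, 7 bp.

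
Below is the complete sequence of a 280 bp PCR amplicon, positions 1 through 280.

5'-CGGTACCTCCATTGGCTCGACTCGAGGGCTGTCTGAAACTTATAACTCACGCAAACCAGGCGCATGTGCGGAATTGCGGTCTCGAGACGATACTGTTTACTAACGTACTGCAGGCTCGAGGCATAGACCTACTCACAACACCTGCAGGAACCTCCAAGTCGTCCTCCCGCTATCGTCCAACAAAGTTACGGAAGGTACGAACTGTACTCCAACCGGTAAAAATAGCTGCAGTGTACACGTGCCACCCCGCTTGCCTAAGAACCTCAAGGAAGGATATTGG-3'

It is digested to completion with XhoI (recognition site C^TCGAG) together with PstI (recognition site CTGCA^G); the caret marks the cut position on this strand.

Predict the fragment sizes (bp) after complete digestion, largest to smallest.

XhoI sites (CTCGAG) start at positions 21, 81, 115.
XhoI cuts after the first base of each site, so after positions 21, 81, 115.
PstI sites (CTGCAG) start at positions 108, 142, 226.
PstI cuts after base 5 of each site (before the last base), so after positions 112, 146, 230.
Combined cut positions: 21, 81, 112, 115, 146, 230.
Linear molecule, 6 cuts → 7 fragments:
  1–21 → 21 bp
  22–81 → 60 bp
  82–112 → 31 bp
  113–115 → 3 bp
  116–146 → 31 bp
  147–230 → 84 bp
  231–280 → 50 bp
Sorted largest to smallest: 84, 60, 50, 31, 31, 21, 3 bp.

84, 60, 50, 31, 31, 21, 3 bp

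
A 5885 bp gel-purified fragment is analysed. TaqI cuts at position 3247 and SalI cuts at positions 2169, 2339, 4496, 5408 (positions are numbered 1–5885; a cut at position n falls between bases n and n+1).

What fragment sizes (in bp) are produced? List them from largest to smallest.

Combined cut positions (sorted): 2169, 2339, 3247, 4496, 5408.
Linear molecule, 5 cuts → 6 fragments:
  2169 − 0 = 2169 bp
  2339 − 2169 = 170 bp
  3247 − 2339 = 908 bp
  4496 − 3247 = 1249 bp
  5408 − 4496 = 912 bp
  5885 − 5408 = 477 bp
Sorted largest to smallest: 2169, 1249, 912, 908, 477, 170 bp.

2169, 1249, 912, 908, 477, 170 bp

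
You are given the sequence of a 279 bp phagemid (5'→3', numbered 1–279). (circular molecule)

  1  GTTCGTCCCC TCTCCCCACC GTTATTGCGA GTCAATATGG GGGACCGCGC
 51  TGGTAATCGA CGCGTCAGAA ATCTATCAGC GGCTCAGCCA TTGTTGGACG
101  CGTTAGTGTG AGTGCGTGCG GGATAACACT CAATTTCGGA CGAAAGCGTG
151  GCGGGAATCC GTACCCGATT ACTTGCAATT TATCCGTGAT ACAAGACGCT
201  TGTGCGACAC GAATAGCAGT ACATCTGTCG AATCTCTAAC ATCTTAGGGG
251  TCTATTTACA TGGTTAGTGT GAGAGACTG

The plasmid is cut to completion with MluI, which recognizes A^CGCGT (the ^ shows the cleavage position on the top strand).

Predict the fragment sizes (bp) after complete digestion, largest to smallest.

MluI sites (ACGCGT) start at positions 60, 98.
MluI cuts after the first base of each site, so after positions 60, 98.
Circular molecule, 2 cuts → 2 fragments:
  61–98 → 38 bp
  99–279 then 1–60 → 181 + 60 = 241 bp
Sorted largest to smallest: 241, 38 bp.

241, 38 bp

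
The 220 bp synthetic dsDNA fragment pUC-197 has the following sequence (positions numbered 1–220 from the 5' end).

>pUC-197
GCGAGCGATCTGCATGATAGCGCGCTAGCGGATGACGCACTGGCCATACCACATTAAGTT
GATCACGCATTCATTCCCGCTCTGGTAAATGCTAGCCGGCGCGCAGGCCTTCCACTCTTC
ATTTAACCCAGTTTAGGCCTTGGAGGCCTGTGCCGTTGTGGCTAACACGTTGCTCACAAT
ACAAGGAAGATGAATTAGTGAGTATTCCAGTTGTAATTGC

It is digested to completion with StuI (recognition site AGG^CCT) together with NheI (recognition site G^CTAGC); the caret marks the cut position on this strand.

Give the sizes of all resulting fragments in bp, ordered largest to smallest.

StuI sites (AGGCCT) start at positions 105, 135, 144.
StuI cuts after base 3 of each site, so after positions 107, 137, 146.
NheI sites (GCTAGC) start at positions 24, 91.
NheI cuts after the first base of each site, so after positions 24, 91.
Combined cut positions: 24, 91, 107, 137, 146.
Linear molecule, 5 cuts → 6 fragments:
  1–24 → 24 bp
  25–91 → 67 bp
  92–107 → 16 bp
  108–137 → 30 bp
  138–146 → 9 bp
  147–220 → 74 bp
Sorted largest to smallest: 74, 67, 30, 24, 16, 9 bp.

74, 67, 30, 24, 16, 9 bp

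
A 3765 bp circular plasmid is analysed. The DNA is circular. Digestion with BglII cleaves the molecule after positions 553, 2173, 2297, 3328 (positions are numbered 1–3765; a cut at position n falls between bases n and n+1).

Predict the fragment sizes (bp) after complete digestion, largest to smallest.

Circular molecule, 4 cuts → 4 fragments:
  2173 − 553 = 1620 bp
  2297 − 2173 = 124 bp
  3328 − 2297 = 1031 bp
  wrap: 3765 − 3328 + 553 = 990 bp
Sorted largest to smallest: 1620, 1031, 990, 124 bp.

1620, 1031, 990, 124 bp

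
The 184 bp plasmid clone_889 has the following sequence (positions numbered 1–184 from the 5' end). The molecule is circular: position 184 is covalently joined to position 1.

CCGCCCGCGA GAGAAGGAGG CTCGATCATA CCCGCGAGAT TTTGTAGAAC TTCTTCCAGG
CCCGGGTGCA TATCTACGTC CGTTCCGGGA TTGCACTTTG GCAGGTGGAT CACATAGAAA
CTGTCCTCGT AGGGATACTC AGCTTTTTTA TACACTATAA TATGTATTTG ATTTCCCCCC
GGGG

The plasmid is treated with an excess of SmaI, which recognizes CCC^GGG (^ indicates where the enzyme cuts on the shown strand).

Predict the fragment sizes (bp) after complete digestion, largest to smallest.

SmaI sites (CCCGGG) start at positions 61, 178.
SmaI cuts after base 3 of each site, so after positions 63, 180.
Circular molecule, 2 cuts → 2 fragments:
  64–180 → 117 bp
  181–184 then 1–63 → 4 + 63 = 67 bp
Sorted largest to smallest: 117, 67 bp.

117, 67 bp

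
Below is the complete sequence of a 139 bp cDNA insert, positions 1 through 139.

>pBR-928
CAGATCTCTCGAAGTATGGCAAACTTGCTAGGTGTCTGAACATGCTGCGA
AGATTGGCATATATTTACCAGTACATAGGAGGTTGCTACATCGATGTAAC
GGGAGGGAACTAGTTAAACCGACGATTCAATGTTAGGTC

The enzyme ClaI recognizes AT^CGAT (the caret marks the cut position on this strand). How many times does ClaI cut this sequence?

ATCGAT occurs starting at position 90.
ClaI cuts at 1 site.

1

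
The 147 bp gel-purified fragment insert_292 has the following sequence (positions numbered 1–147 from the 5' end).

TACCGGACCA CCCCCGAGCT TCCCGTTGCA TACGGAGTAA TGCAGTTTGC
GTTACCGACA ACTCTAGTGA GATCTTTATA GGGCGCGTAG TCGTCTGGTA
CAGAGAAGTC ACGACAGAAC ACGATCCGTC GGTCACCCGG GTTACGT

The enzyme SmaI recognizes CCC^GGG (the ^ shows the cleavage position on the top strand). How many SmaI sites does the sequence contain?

1

CCCGGG occurs starting at position 136.
SmaI cuts at 1 site.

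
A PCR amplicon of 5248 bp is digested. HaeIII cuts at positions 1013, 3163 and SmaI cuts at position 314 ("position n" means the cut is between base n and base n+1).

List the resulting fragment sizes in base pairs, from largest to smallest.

2150, 2085, 699, 314 bp

Combined cut positions (sorted): 314, 1013, 3163.
Linear molecule, 3 cuts → 4 fragments:
  314 − 0 = 314 bp
  1013 − 314 = 699 bp
  3163 − 1013 = 2150 bp
  5248 − 3163 = 2085 bp
Sorted largest to smallest: 2150, 2085, 699, 314 bp.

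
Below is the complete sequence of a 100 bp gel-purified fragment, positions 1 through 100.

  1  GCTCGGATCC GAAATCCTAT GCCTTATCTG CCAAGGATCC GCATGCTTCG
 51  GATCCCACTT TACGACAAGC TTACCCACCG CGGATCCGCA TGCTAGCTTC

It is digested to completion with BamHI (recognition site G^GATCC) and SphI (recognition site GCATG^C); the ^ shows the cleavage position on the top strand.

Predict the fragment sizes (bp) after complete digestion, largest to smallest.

BamHI sites (GGATCC) start at positions 5, 35, 50, 82.
BamHI cuts after the first base of each site, so after positions 5, 35, 50, 82.
SphI sites (GCATGC) start at positions 41, 88.
SphI cuts after base 5 of each site (before the last base), so after positions 45, 92.
Combined cut positions: 5, 35, 45, 50, 82, 92.
Linear molecule, 6 cuts → 7 fragments:
  1–5 → 5 bp
  6–35 → 30 bp
  36–45 → 10 bp
  46–50 → 5 bp
  51–82 → 32 bp
  83–92 → 10 bp
  93–100 → 8 bp
Sorted largest to smallest: 32, 30, 10, 10, 8, 5, 5 bp.

32, 30, 10, 10, 8, 5, 5 bp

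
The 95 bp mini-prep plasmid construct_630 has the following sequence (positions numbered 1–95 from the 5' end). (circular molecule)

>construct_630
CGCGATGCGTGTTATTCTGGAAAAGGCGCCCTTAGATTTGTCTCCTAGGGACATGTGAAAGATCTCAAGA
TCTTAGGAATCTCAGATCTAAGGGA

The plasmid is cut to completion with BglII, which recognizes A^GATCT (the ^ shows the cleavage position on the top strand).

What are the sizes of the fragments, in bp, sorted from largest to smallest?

BglII sites (AGATCT) start at positions 60, 68, 84.
BglII cuts after the first base of each site, so after positions 60, 68, 84.
Circular molecule, 3 cuts → 3 fragments:
  61–68 → 8 bp
  69–84 → 16 bp
  85–95 then 1–60 → 11 + 60 = 71 bp
Sorted largest to smallest: 71, 16, 8 bp.

71, 16, 8 bp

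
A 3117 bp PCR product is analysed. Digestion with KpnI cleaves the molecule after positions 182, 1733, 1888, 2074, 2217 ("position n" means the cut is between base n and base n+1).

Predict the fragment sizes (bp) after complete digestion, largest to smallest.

Linear molecule, 5 cuts → 6 fragments:
  182 − 0 = 182 bp
  1733 − 182 = 1551 bp
  1888 − 1733 = 155 bp
  2074 − 1888 = 186 bp
  2217 − 2074 = 143 bp
  3117 − 2217 = 900 bp
Sorted largest to smallest: 1551, 900, 186, 182, 155, 143 bp.

1551, 900, 186, 182, 155, 143 bp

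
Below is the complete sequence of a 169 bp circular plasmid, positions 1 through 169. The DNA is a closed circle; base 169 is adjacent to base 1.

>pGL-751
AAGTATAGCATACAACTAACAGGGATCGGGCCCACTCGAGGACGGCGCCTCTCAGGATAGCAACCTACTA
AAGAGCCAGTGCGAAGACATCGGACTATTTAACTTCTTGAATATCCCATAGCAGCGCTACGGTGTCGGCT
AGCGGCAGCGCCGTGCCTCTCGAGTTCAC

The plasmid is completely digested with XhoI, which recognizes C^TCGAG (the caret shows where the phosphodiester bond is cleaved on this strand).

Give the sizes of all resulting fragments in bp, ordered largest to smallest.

124, 45 bp

XhoI sites (CTCGAG) start at positions 35, 159.
XhoI cuts after the first base of each site, so after positions 35, 159.
Circular molecule, 2 cuts → 2 fragments:
  36–159 → 124 bp
  160–169 then 1–35 → 10 + 35 = 45 bp
Sorted largest to smallest: 124, 45 bp.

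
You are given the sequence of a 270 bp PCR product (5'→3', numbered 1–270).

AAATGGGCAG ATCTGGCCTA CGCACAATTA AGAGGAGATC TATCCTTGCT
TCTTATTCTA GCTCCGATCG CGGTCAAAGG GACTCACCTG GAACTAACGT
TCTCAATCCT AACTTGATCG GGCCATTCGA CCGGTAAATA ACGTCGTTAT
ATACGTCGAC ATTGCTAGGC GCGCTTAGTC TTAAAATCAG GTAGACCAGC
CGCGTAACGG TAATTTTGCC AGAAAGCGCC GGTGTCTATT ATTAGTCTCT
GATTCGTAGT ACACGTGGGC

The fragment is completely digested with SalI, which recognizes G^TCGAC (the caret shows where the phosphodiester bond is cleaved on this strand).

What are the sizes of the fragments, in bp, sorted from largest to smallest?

The SalI site (GTCGAC) starts at position 155.
SalI cuts after the first base of each site, so after position 155.
Linear molecule, 1 cut → 2 fragments:
  1–155 → 155 bp
  156–270 → 115 bp
Sorted largest to smallest: 155, 115 bp.

155, 115 bp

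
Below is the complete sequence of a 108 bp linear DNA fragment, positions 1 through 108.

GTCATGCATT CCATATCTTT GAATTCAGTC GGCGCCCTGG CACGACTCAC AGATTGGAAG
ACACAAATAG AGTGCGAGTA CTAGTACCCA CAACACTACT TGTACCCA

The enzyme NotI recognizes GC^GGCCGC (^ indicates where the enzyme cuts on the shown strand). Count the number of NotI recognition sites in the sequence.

No occurrence of GCGGCCGC is present in the sequence.
NotI does not cut: 0 sites.

0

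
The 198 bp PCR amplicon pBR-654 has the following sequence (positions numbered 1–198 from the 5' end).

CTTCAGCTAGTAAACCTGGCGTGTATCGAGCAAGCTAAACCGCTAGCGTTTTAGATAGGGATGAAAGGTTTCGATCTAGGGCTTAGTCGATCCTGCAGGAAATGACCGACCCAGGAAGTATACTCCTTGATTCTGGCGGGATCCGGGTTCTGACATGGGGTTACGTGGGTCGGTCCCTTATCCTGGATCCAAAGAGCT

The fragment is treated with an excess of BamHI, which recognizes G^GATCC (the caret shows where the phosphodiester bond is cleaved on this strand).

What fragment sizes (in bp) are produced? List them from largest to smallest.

139, 46, 13 bp

BamHI sites (GGATCC) start at positions 139, 185.
BamHI cuts after the first base of each site, so after positions 139, 185.
Linear molecule, 2 cuts → 3 fragments:
  1–139 → 139 bp
  140–185 → 46 bp
  186–198 → 13 bp
Sorted largest to smallest: 139, 46, 13 bp.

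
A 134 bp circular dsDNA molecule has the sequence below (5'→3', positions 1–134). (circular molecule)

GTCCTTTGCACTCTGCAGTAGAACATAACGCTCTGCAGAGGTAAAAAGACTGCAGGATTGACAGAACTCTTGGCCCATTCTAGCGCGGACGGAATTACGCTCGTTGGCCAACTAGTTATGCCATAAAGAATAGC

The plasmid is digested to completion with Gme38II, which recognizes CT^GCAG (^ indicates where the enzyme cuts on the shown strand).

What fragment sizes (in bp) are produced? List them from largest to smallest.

Gme38II sites (CTGCAG) start at positions 13, 33, 50.
Gme38II cuts after base 2 of each site, so after positions 14, 34, 51.
Circular molecule, 3 cuts → 3 fragments:
  15–34 → 20 bp
  35–51 → 17 bp
  52–134 then 1–14 → 83 + 14 = 97 bp
Sorted largest to smallest: 97, 20, 17 bp.

97, 20, 17 bp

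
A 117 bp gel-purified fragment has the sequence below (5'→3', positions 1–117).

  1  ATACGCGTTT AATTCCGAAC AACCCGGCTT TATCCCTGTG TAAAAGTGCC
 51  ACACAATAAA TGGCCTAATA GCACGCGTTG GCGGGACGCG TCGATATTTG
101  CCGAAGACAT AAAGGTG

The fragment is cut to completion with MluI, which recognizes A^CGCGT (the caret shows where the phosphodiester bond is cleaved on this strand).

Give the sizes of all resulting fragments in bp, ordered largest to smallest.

70, 31, 13, 3 bp

MluI sites (ACGCGT) start at positions 3, 73, 86.
MluI cuts after the first base of each site, so after positions 3, 73, 86.
Linear molecule, 3 cuts → 4 fragments:
  1–3 → 3 bp
  4–73 → 70 bp
  74–86 → 13 bp
  87–117 → 31 bp
Sorted largest to smallest: 70, 31, 13, 3 bp.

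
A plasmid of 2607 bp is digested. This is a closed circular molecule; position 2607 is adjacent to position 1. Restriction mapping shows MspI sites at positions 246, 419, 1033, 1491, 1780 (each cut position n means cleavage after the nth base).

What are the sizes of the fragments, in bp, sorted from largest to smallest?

Circular molecule, 5 cuts → 5 fragments:
  419 − 246 = 173 bp
  1033 − 419 = 614 bp
  1491 − 1033 = 458 bp
  1780 − 1491 = 289 bp
  wrap: 2607 − 1780 + 246 = 1073 bp
Sorted largest to smallest: 1073, 614, 458, 289, 173 bp.

1073, 614, 458, 289, 173 bp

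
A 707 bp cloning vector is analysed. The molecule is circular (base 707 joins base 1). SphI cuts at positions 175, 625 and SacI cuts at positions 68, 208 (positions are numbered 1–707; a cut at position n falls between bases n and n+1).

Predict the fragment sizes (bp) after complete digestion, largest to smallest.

Combined cut positions (sorted): 68, 175, 208, 625.
Circular molecule, 4 cuts → 4 fragments:
  175 − 68 = 107 bp
  208 − 175 = 33 bp
  625 − 208 = 417 bp
  wrap: 707 − 625 + 68 = 150 bp
Sorted largest to smallest: 417, 150, 107, 33 bp.

417, 150, 107, 33 bp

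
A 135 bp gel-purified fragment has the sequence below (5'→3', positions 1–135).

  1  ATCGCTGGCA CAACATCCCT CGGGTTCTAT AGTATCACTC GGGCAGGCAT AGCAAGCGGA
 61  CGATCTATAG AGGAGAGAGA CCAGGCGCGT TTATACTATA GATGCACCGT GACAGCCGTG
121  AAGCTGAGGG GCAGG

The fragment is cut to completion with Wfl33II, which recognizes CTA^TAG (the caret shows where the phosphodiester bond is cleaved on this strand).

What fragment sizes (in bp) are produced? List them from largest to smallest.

Wfl33II sites (CTATAG) start at positions 27, 65, 96.
Wfl33II cuts after base 3 of each site, so after positions 29, 67, 98.
Linear molecule, 3 cuts → 4 fragments:
  1–29 → 29 bp
  30–67 → 38 bp
  68–98 → 31 bp
  99–135 → 37 bp
Sorted largest to smallest: 38, 37, 31, 29 bp.

38, 37, 31, 29 bp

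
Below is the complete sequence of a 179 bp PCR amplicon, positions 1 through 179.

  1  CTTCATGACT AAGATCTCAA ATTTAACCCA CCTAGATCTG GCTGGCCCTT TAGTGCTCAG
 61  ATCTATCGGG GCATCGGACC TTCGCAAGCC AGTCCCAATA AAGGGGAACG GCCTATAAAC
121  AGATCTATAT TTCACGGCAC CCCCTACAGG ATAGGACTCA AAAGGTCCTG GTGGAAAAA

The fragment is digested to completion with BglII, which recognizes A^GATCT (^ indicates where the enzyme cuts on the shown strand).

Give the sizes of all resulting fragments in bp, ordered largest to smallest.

62, 58, 25, 22, 12 bp

BglII sites (AGATCT) start at positions 12, 34, 59, 121.
BglII cuts after the first base of each site, so after positions 12, 34, 59, 121.
Linear molecule, 4 cuts → 5 fragments:
  1–12 → 12 bp
  13–34 → 22 bp
  35–59 → 25 bp
  60–121 → 62 bp
  122–179 → 58 bp
Sorted largest to smallest: 62, 58, 25, 22, 12 bp.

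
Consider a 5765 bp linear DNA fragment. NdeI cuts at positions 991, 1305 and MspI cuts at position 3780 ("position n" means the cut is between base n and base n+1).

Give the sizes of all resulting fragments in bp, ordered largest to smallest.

2475, 1985, 991, 314 bp

Combined cut positions (sorted): 991, 1305, 3780.
Linear molecule, 3 cuts → 4 fragments:
  991 − 0 = 991 bp
  1305 − 991 = 314 bp
  3780 − 1305 = 2475 bp
  5765 − 3780 = 1985 bp
Sorted largest to smallest: 2475, 1985, 991, 314 bp.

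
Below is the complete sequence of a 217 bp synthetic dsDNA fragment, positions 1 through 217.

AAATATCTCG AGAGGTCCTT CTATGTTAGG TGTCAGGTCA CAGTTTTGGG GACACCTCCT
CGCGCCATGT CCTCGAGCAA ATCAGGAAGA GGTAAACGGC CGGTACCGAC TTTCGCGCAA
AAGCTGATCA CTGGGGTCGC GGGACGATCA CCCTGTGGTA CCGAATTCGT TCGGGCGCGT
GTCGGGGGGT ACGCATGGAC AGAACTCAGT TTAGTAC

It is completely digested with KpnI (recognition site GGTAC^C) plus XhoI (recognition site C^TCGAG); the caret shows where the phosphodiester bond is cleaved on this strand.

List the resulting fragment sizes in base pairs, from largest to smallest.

KpnI sites (GGTACC) start at positions 102, 157.
KpnI cuts after base 5 of each site (before the last base), so after positions 106, 161.
XhoI sites (CTCGAG) start at positions 7, 72.
XhoI cuts after the first base of each site, so after positions 7, 72.
Combined cut positions: 7, 72, 106, 161.
Linear molecule, 4 cuts → 5 fragments:
  1–7 → 7 bp
  8–72 → 65 bp
  73–106 → 34 bp
  107–161 → 55 bp
  162–217 → 56 bp
Sorted largest to smallest: 65, 56, 55, 34, 7 bp.

65, 56, 55, 34, 7 bp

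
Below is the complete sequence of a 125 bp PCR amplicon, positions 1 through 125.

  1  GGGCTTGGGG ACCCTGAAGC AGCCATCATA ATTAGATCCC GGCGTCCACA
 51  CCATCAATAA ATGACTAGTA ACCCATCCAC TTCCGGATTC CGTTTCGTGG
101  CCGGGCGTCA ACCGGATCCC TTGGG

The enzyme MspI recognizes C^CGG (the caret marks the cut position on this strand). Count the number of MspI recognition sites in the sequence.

4

CCGG occurs starting at positions 39, 83, 101, 112.
MspI cuts at 4 sites.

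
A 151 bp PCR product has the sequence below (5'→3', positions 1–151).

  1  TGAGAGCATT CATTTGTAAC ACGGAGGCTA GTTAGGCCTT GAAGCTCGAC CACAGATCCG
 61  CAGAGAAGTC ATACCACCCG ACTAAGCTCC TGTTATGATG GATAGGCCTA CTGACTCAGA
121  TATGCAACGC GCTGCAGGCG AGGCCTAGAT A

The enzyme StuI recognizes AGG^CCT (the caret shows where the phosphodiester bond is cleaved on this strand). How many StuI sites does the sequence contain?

3

AGGCCT occurs starting at positions 34, 104, 141.
StuI cuts at 3 sites.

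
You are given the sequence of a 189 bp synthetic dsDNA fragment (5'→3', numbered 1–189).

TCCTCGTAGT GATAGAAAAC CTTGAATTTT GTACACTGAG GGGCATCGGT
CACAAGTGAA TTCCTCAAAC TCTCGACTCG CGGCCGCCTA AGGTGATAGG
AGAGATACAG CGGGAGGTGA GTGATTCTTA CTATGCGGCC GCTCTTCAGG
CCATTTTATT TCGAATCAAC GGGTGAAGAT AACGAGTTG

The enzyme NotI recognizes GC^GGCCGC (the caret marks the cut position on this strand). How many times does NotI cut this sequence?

GCGGCCGC occurs starting at positions 80, 135.
NotI cuts at 2 sites.

2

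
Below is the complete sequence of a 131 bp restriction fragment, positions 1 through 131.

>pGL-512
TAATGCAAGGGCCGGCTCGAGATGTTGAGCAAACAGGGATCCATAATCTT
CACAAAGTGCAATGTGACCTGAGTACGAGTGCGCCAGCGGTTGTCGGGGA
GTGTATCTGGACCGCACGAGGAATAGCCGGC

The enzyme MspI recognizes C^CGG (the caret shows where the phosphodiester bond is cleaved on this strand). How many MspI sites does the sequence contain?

2

CCGG occurs starting at positions 12, 127.
MspI cuts at 2 sites.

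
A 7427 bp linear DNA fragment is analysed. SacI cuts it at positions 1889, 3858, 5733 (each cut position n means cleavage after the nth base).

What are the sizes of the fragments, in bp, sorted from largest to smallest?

Linear molecule, 3 cuts → 4 fragments:
  1889 − 0 = 1889 bp
  3858 − 1889 = 1969 bp
  5733 − 3858 = 1875 bp
  7427 − 5733 = 1694 bp
Sorted largest to smallest: 1969, 1889, 1875, 1694 bp.

1969, 1889, 1875, 1694 bp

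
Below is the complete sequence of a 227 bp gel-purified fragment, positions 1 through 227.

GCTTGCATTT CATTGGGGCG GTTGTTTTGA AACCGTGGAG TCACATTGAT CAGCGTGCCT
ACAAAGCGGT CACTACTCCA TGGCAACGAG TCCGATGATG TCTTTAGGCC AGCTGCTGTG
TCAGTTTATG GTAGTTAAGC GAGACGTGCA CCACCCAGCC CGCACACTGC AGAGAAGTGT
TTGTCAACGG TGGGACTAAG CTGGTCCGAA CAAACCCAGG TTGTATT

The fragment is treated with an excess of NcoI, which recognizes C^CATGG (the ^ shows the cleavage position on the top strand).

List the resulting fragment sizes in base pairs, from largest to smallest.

149, 78 bp

The NcoI site (CCATGG) starts at position 78.
NcoI cuts after the first base of each site, so after position 78.
Linear molecule, 1 cut → 2 fragments:
  1–78 → 78 bp
  79–227 → 149 bp
Sorted largest to smallest: 149, 78 bp.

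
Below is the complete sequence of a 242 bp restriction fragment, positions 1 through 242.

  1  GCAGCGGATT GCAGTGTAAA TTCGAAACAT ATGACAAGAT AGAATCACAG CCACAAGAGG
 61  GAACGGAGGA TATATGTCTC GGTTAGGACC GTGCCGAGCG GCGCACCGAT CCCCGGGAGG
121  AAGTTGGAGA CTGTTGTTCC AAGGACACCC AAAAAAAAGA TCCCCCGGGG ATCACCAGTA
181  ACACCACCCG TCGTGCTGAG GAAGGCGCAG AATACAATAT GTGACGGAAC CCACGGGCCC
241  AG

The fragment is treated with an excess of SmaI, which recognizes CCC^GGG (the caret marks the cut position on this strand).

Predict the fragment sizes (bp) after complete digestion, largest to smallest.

114, 76, 52 bp

SmaI sites (CCCGGG) start at positions 112, 164.
SmaI cuts after base 3 of each site, so after positions 114, 166.
Linear molecule, 2 cuts → 3 fragments:
  1–114 → 114 bp
  115–166 → 52 bp
  167–242 → 76 bp
Sorted largest to smallest: 114, 76, 52 bp.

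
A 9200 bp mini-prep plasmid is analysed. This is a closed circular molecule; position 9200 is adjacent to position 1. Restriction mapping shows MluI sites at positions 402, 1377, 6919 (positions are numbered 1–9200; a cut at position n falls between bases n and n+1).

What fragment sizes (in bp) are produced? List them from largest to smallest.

5542, 2683, 975 bp

Circular molecule, 3 cuts → 3 fragments:
  1377 − 402 = 975 bp
  6919 − 1377 = 5542 bp
  wrap: 9200 − 6919 + 402 = 2683 bp
Sorted largest to smallest: 5542, 2683, 975 bp.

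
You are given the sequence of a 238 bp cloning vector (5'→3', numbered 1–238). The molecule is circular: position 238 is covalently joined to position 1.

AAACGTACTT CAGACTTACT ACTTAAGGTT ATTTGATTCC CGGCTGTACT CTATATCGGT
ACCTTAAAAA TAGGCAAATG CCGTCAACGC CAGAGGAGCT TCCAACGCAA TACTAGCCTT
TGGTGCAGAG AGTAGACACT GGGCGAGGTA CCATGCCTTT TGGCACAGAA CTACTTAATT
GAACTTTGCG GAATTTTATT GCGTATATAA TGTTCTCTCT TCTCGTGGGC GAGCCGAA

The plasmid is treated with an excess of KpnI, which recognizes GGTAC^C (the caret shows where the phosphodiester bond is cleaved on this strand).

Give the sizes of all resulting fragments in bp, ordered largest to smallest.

KpnI sites (GGTACC) start at positions 58, 147.
KpnI cuts after base 5 of each site (before the last base), so after positions 62, 151.
Circular molecule, 2 cuts → 2 fragments:
  63–151 → 89 bp
  152–238 then 1–62 → 87 + 62 = 149 bp
Sorted largest to smallest: 149, 89 bp.

149, 89 bp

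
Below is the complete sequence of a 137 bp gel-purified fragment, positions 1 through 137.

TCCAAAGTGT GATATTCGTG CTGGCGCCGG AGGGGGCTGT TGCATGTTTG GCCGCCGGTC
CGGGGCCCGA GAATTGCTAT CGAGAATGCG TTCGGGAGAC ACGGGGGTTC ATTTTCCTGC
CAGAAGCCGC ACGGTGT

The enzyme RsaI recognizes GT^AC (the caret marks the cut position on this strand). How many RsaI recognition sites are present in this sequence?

0

No occurrence of GTAC is present in the sequence.
RsaI does not cut: 0 sites.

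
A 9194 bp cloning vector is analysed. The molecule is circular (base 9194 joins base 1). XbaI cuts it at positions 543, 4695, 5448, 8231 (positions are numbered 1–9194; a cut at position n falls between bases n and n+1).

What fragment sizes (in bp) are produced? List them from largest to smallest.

Circular molecule, 4 cuts → 4 fragments:
  4695 − 543 = 4152 bp
  5448 − 4695 = 753 bp
  8231 − 5448 = 2783 bp
  wrap: 9194 − 8231 + 543 = 1506 bp
Sorted largest to smallest: 4152, 2783, 1506, 753 bp.

4152, 2783, 1506, 753 bp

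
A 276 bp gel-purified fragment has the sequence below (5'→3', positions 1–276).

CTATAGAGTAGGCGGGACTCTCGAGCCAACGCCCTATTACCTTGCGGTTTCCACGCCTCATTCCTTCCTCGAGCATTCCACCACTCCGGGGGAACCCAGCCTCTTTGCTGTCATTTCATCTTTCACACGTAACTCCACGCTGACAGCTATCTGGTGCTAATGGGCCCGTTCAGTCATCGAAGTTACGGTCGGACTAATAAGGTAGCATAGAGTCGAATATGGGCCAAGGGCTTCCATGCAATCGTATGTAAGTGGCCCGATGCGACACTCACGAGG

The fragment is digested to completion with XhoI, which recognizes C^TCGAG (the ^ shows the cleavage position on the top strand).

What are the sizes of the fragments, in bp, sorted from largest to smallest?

208, 48, 20 bp

XhoI sites (CTCGAG) start at positions 20, 68.
XhoI cuts after the first base of each site, so after positions 20, 68.
Linear molecule, 2 cuts → 3 fragments:
  1–20 → 20 bp
  21–68 → 48 bp
  69–276 → 208 bp
Sorted largest to smallest: 208, 48, 20 bp.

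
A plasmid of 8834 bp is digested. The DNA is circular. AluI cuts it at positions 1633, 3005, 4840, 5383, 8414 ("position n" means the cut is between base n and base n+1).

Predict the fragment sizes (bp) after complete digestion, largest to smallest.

Circular molecule, 5 cuts → 5 fragments:
  3005 − 1633 = 1372 bp
  4840 − 3005 = 1835 bp
  5383 − 4840 = 543 bp
  8414 − 5383 = 3031 bp
  wrap: 8834 − 8414 + 1633 = 2053 bp
Sorted largest to smallest: 3031, 2053, 1835, 1372, 543 bp.

3031, 2053, 1835, 1372, 543 bp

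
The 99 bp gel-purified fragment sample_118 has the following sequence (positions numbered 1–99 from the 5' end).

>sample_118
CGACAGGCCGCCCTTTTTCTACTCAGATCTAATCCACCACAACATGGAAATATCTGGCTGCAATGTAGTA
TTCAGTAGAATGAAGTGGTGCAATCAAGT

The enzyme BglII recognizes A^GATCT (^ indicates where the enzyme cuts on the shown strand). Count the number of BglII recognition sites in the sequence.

1

AGATCT occurs starting at position 25.
BglII cuts at 1 site.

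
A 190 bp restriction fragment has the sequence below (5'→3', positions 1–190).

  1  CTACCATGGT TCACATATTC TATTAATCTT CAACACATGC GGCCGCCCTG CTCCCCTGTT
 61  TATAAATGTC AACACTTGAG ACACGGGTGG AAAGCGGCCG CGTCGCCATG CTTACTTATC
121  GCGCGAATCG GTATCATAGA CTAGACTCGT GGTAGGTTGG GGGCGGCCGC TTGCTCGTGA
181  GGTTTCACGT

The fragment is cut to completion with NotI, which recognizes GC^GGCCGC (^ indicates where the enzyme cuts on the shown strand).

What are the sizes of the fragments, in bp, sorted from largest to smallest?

69, 55, 40, 26 bp

NotI sites (GCGGCCGC) start at positions 39, 94, 163.
NotI cuts after base 2 of each site, so after positions 40, 95, 164.
Linear molecule, 3 cuts → 4 fragments:
  1–40 → 40 bp
  41–95 → 55 bp
  96–164 → 69 bp
  165–190 → 26 bp
Sorted largest to smallest: 69, 55, 40, 26 bp.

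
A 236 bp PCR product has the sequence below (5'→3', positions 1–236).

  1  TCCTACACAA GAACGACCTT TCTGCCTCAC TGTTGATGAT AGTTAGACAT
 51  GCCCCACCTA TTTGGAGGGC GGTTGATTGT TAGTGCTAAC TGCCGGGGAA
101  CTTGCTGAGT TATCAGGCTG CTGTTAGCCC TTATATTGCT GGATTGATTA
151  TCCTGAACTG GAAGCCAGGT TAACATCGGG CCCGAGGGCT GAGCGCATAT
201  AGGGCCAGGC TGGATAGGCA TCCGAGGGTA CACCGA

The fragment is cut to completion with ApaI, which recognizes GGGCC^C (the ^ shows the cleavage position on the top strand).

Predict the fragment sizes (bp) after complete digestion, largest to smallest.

182, 54 bp

The ApaI site (GGGCCC) starts at position 178.
ApaI cuts after base 5 of each site (before the last base), so after position 182.
Linear molecule, 1 cut → 2 fragments:
  1–182 → 182 bp
  183–236 → 54 bp
Sorted largest to smallest: 182, 54 bp.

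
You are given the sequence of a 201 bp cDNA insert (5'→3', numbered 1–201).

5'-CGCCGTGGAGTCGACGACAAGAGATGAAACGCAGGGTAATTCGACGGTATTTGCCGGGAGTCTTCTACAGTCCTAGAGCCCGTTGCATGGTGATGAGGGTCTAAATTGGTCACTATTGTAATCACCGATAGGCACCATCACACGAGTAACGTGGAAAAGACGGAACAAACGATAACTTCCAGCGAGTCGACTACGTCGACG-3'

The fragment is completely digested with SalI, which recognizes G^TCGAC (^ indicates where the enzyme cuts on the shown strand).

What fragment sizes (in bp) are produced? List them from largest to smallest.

176, 10, 9, 6 bp

SalI sites (GTCGAC) start at positions 10, 186, 195.
SalI cuts after the first base of each site, so after positions 10, 186, 195.
Linear molecule, 3 cuts → 4 fragments:
  1–10 → 10 bp
  11–186 → 176 bp
  187–195 → 9 bp
  196–201 → 6 bp
Sorted largest to smallest: 176, 10, 9, 6 bp.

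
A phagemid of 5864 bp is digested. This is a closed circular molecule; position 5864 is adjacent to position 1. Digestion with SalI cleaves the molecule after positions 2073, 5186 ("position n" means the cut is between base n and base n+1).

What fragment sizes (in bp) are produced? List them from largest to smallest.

Circular molecule, 2 cuts → 2 fragments:
  5186 − 2073 = 3113 bp
  wrap: 5864 − 5186 + 2073 = 2751 bp
Sorted largest to smallest: 3113, 2751 bp.

3113, 2751 bp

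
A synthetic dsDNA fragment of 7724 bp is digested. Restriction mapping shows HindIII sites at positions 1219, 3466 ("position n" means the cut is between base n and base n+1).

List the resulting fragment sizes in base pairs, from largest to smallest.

4258, 2247, 1219 bp

Linear molecule, 2 cuts → 3 fragments:
  1219 − 0 = 1219 bp
  3466 − 1219 = 2247 bp
  7724 − 3466 = 4258 bp
Sorted largest to smallest: 4258, 2247, 1219 bp.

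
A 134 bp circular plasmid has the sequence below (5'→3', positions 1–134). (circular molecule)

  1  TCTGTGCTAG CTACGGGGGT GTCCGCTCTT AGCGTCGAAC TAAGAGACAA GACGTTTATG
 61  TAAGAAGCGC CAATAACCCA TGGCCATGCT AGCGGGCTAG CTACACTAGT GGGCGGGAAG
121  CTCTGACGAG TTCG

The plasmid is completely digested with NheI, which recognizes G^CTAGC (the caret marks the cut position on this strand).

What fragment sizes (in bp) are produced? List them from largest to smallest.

82, 44, 8 bp

NheI sites (GCTAGC) start at positions 6, 88, 96.
NheI cuts after the first base of each site, so after positions 6, 88, 96.
Circular molecule, 3 cuts → 3 fragments:
  7–88 → 82 bp
  89–96 → 8 bp
  97–134 then 1–6 → 38 + 6 = 44 bp
Sorted largest to smallest: 82, 44, 8 bp.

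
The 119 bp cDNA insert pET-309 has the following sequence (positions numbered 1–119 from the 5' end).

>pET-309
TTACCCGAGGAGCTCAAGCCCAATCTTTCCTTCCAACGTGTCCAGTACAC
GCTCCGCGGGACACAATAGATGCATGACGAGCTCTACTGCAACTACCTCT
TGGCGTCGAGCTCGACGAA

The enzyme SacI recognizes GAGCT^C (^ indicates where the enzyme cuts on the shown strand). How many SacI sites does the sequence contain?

GAGCTC occurs starting at positions 10, 79, 108.
SacI cuts at 3 sites.

3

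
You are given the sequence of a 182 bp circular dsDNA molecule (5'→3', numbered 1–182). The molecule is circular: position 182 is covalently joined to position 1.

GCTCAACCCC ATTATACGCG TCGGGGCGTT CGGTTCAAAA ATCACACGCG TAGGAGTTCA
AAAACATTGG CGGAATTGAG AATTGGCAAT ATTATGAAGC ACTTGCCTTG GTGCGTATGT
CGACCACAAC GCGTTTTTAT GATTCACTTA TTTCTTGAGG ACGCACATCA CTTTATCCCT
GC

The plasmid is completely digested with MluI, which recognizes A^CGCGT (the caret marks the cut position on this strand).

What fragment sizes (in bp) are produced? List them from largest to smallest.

83, 69, 30 bp

MluI sites (ACGCGT) start at positions 16, 46, 129.
MluI cuts after the first base of each site, so after positions 16, 46, 129.
Circular molecule, 3 cuts → 3 fragments:
  17–46 → 30 bp
  47–129 → 83 bp
  130–182 then 1–16 → 53 + 16 = 69 bp
Sorted largest to smallest: 83, 69, 30 bp.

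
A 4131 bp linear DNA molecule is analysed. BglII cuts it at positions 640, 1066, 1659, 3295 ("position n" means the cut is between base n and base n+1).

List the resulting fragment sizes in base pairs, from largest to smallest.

1636, 836, 640, 593, 426 bp

Linear molecule, 4 cuts → 5 fragments:
  640 − 0 = 640 bp
  1066 − 640 = 426 bp
  1659 − 1066 = 593 bp
  3295 − 1659 = 1636 bp
  4131 − 3295 = 836 bp
Sorted largest to smallest: 1636, 836, 640, 593, 426 bp.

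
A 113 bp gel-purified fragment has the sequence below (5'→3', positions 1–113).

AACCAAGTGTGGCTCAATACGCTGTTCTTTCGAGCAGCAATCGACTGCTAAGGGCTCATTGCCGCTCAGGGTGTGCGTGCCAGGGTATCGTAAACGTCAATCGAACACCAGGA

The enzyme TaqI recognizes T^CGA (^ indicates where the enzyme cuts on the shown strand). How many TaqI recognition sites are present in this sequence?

TCGA occurs starting at positions 30, 41, 101.
TaqI cuts at 3 sites.

3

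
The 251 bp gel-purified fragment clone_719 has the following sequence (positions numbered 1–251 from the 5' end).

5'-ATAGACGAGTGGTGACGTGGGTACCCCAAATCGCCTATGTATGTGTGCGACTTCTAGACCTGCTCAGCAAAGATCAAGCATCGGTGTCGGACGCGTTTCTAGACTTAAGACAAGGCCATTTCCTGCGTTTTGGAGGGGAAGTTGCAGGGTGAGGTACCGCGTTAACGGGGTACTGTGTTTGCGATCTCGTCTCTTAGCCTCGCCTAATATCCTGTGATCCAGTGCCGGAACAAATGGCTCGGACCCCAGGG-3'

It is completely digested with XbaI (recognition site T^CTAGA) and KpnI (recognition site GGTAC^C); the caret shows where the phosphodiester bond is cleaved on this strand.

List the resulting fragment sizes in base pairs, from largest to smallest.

94, 59, 45, 29, 24 bp

XbaI sites (TCTAGA) start at positions 53, 98.
XbaI cuts after the first base of each site, so after positions 53, 98.
KpnI sites (GGTACC) start at positions 20, 153.
KpnI cuts after base 5 of each site (before the last base), so after positions 24, 157.
Combined cut positions: 24, 53, 98, 157.
Linear molecule, 4 cuts → 5 fragments:
  1–24 → 24 bp
  25–53 → 29 bp
  54–98 → 45 bp
  99–157 → 59 bp
  158–251 → 94 bp
Sorted largest to smallest: 94, 59, 45, 29, 24 bp.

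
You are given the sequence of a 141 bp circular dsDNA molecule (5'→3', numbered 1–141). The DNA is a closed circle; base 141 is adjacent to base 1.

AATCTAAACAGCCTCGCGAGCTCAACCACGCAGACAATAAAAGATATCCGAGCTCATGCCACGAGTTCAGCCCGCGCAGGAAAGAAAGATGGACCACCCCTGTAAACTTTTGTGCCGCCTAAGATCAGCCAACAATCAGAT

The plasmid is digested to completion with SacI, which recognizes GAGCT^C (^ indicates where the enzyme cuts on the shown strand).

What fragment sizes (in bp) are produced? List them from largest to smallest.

109, 32 bp

SacI sites (GAGCTC) start at positions 18, 50.
SacI cuts after base 5 of each site (before the last base), so after positions 22, 54.
Circular molecule, 2 cuts → 2 fragments:
  23–54 → 32 bp
  55–141 then 1–22 → 87 + 22 = 109 bp
Sorted largest to smallest: 109, 32 bp.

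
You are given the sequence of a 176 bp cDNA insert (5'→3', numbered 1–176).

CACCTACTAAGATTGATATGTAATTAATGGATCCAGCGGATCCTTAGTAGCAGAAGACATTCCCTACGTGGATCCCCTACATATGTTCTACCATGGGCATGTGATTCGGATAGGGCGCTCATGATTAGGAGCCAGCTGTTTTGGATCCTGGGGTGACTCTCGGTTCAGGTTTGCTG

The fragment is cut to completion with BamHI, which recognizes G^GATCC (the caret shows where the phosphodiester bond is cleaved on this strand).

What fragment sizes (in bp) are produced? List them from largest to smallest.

73, 33, 32, 29, 9 bp

BamHI sites (GGATCC) start at positions 29, 38, 70, 143.
BamHI cuts after the first base of each site, so after positions 29, 38, 70, 143.
Linear molecule, 4 cuts → 5 fragments:
  1–29 → 29 bp
  30–38 → 9 bp
  39–70 → 32 bp
  71–143 → 73 bp
  144–176 → 33 bp
Sorted largest to smallest: 73, 33, 32, 29, 9 bp.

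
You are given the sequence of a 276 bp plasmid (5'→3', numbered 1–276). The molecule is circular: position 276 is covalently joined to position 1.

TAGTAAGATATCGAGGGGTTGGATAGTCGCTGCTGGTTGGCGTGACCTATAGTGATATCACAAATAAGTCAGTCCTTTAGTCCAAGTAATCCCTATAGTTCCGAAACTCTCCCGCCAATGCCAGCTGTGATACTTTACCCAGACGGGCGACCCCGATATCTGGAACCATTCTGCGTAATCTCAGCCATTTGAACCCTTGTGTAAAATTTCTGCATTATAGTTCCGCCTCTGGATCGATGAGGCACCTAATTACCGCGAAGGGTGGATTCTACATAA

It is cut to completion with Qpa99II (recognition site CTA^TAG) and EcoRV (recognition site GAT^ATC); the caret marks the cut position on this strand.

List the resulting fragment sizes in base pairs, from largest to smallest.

128, 62, 40, 39, 7 bp

Qpa99II sites (CTATAG) start at positions 47, 93.
Qpa99II cuts after base 3 of each site, so after positions 49, 95.
EcoRV sites (GATATC) start at positions 7, 54, 155.
EcoRV cuts after base 3 of each site, so after positions 9, 56, 157.
Combined cut positions: 9, 49, 56, 95, 157.
Circular molecule, 5 cuts → 5 fragments:
  10–49 → 40 bp
  50–56 → 7 bp
  57–95 → 39 bp
  96–157 → 62 bp
  158–276 then 1–9 → 119 + 9 = 128 bp
Sorted largest to smallest: 128, 62, 40, 39, 7 bp.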